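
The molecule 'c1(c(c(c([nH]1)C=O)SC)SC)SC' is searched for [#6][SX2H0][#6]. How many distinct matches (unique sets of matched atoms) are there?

[#6][SX2H0][#6] is the SMARTS for a thioether: an aliphatic sulfur bridging two carbons with no H on the sulfur.
The molecule carries 3 separate instances of a methylthio ether (-SCH3) meeting every constraint; each maps to a distinct set of atoms, giving 3 matches.

3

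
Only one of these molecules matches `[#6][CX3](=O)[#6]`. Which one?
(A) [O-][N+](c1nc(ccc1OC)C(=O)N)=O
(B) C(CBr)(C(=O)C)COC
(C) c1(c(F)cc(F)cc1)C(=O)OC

B

[#6][CX3](=O)[#6] describes a carbonyl carbon (no H) flanked by two carbons (a ketone).
(A) has a primary amide (-C(=O)NH2) but one neighbour of the carbonyl carbon is N, not C.
(B) contains an acetyl/ketone group (-C(=O)CH3), which satisfies every atom and bond constraint.
(C) has a methyl-ester group (-C(=O)OCH3) but one neighbour of the carbonyl carbon is O, not C.
So the answer is (B).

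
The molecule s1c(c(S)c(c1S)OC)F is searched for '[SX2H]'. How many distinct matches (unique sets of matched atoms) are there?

2

[SX2H] is the SMARTS for a thiol: an aliphatic sulfur with two connections, one being H.
The molecule carries 2 separate instances of a thiol (-SH) meeting every constraint; each maps to a distinct set of atoms, giving 2 matches.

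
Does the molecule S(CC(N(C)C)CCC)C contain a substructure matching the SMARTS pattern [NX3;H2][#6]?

No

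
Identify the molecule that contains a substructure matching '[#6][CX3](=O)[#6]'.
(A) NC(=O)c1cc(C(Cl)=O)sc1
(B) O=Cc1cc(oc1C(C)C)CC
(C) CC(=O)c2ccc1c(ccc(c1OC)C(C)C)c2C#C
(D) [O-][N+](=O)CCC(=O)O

[#6][CX3](=O)[#6] describes a carbonyl carbon (no H) flanked by two carbons (a ketone).
(A) has a primary amide (-C(=O)NH2) but one neighbour of the carbonyl carbon is N, not C.
(B) has an aldehyde (-CHO) but the carbonyl carbon has H1, so it is not flanked by two carbons.
(C) contains an acetyl/ketone group (-C(=O)CH3), which satisfies every atom and bond constraint.
(D) has a carboxylic acid group (-C(=O)OH) but one neighbour of the carbonyl carbon is O, not C.
So the answer is (C).

C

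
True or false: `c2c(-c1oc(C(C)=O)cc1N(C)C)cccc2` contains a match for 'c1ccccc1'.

True

The pattern c1ccccc1 describes six aromatic carbons in a ring — a benzene ring.
The molecule carries a phenyl ring, whose atoms satisfy every constraint of the query, so the pattern matches.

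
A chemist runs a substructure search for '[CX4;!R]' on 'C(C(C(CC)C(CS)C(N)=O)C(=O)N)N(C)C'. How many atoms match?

The query [CX4;!R] means: aliphatic carbon with four total connections, not in a ring.
Check the 17 heavy atoms by environment: 9× C (X4, acyclic) → match; 3× N (X3, acyclic) → no; 2× C (X3, acyclic) → no; 2× O (X1, acyclic) → no; 1× S (X2, acyclic) → no.
That gives 9 matching atoms.

9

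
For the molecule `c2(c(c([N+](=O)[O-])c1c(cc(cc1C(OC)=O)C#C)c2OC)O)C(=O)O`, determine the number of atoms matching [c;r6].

10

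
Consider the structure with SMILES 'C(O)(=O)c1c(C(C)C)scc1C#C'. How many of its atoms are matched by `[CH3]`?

2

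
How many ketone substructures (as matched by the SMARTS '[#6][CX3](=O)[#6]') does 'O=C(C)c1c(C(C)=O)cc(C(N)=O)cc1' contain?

[#6][CX3](=O)[#6] is the SMARTS for a ketone: a carbonyl carbon (no H) flanked by two carbons.
The molecule carries 2 separate instances of an acetyl/ketone group (-C(=O)CH3) meeting every constraint; each maps to a distinct set of atoms, giving 2 matches.

2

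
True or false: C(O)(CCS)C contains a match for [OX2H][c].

False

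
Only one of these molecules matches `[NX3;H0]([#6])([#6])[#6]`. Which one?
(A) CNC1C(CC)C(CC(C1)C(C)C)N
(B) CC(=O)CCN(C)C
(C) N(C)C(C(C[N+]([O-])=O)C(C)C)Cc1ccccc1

B

[NX3;H0]([#6])([#6])[#6] describes a trivalent nitrogen with no H, bonded to three carbons (a tertiary amine).
(A) has a primary amino group (-NH2) but the nitrogen has H2, not H0 with three carbons.
(B) contains a dimethylamino group (-N(CH3)2), which satisfies every atom and bond constraint.
(C) has an N-methylamino group (-NHCH3) but the nitrogen still has one H (H1), not H0.
So the answer is (B).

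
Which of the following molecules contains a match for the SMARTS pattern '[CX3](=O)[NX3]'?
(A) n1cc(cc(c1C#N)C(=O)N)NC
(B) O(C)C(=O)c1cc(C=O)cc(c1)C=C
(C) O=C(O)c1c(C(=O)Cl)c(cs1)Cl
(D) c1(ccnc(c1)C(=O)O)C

A

[CX3](=O)[NX3] describes a carbonyl carbon bonded to a trivalent nitrogen (an amide).
(A) contains a primary amide (-C(=O)NH2), which satisfies every atom and bond constraint.
(B) has a methyl-ester group (-C(=O)OCH3) but the carbonyl is bonded to O, not to an NX3 nitrogen.
(C) has a carboxylic acid group (-C(=O)OH) but the carbonyl is bonded to O, not to an NX3 nitrogen.
(D) has a carboxylic acid group (-C(=O)OH) but the carbonyl is bonded to O, not to an NX3 nitrogen.
So the answer is (A).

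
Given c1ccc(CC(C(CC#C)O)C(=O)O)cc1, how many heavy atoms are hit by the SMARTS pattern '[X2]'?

The query [X2] means: any atom with exactly two total connections (bonds + H).
Check the 16 heavy atoms by environment: 4× C (X4) → no; 6× c (aromatic, X3) → no; 2× O (X2) → match; 1× C (X3) → no; 1× O (X1) → no; 2× C (X2) → match.
Summing the matching environments: 2 + 2 = 4 matching atoms.

4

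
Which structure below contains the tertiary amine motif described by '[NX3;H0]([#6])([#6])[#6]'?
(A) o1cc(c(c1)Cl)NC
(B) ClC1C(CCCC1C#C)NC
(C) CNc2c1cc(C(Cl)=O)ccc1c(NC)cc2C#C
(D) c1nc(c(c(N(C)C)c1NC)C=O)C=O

D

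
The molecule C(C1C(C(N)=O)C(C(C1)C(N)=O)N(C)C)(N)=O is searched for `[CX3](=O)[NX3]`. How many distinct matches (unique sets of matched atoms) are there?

3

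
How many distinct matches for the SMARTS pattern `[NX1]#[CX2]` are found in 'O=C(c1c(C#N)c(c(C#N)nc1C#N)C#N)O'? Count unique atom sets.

[NX1]#[CX2] is the SMARTS for a nitrile: a nitrogen triple-bonded to a two-connected carbon.
The molecule carries 4 separate instances of a nitrile (-C#N) meeting every constraint; each maps to a distinct set of atoms, giving 4 matches.

4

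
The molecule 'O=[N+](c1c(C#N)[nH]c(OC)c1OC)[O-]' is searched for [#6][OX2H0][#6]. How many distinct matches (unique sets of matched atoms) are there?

2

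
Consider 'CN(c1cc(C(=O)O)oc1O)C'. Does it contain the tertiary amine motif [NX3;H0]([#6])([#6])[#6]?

Yes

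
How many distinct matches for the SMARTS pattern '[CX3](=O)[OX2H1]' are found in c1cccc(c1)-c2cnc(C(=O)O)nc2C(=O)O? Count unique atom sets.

2

[CX3](=O)[OX2H1] is the SMARTS for a carboxylic acid: an sp2 carbon double-bonded to O and single-bonded to an -OH oxygen.
The molecule carries 2 separate instances of a carboxylic acid group (-C(=O)OH) meeting every constraint; each maps to a distinct set of atoms, giving 2 matches.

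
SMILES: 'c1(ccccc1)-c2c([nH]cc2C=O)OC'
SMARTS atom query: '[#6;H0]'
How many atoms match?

4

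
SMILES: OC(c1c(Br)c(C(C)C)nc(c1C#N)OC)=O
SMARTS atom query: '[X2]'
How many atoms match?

4

The query [X2] means: any atom with exactly two total connections (bonds + H).
Check the 17 heavy atoms by environment: 1× n (aromatic, X2) → match; 5× c (aromatic, X3) → no; 4× C (X4) → no; 1× C (X2) → match; 1× N (X1) → no; 1× C (X3) → no; 1× O (X1) → no; 2× O (X2) → match; 1× Br (X1) → no.
Summing the matching environments: 1 + 1 + 2 = 4 matching atoms.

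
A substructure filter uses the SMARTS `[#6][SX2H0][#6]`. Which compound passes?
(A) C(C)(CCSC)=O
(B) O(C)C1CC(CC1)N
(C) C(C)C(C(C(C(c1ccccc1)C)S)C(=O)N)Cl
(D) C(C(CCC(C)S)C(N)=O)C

A

[#6][SX2H0][#6] describes an aliphatic sulfur bridging two carbons with no H on the sulfur (a thioether).
(A) contains a methylthio ether (-SCH3), which satisfies every atom and bond constraint.
(B) has a methoxy ether (-OCH3) but the bridging atom is O, not S.
(C) has a thiol (-SH) but the sulfur has H1, not H0 bridging two carbons.
(D) has a thiol (-SH) but the sulfur has H1, not H0 bridging two carbons.
So the answer is (A).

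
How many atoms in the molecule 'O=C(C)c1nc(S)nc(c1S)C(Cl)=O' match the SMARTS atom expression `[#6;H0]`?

6

Check the 14 heavy atoms by environment: 2× n (aromatic, H0) → no; 4× c (aromatic, H0) → match; 2× C (H0) → match; 2× O (H0) → no; 1× C (H3) → no; 1× Cl (H0) → no; 2× S (H1) → no.
Summing the matching environments: 4 + 2 = 6 matching atoms.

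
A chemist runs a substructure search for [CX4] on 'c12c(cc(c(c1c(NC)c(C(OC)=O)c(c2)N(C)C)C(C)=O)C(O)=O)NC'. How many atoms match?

The query [CX4] means: C with X4: aliphatic carbon with exactly 4 total connections (bonds + H).
Check the 27 heavy atoms by environment: 10× c (aromatic, X3) → no; 3× N (X3) → no; 6× C (X4) → match; 3× C (X3) → no; 3× O (X1) → no; 2× O (X2) → no.
That gives 6 matching atoms.

6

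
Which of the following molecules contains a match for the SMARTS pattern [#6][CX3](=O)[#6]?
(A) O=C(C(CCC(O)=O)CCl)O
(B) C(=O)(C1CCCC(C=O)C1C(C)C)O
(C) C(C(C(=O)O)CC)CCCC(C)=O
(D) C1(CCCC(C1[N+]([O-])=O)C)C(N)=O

C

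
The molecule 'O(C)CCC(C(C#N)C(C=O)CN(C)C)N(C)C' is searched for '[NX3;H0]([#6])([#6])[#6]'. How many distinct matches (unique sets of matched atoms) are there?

[NX3;H0]([#6])([#6])[#6] is the SMARTS for a tertiary amine: a trivalent nitrogen with no H, bonded to three carbons.
The molecule carries 2 separate instances of a dimethylamino group (-N(CH3)2) meeting every constraint; each maps to a distinct set of atoms, giving 2 matches.

2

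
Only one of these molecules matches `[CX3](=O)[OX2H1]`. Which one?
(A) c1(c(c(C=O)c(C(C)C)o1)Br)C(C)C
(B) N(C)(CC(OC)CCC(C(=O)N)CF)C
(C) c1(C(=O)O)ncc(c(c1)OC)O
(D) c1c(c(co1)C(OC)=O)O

[CX3](=O)[OX2H1] describes an sp2 carbon double-bonded to O and single-bonded to an -OH oxygen (a carboxylic acid).
(A) has an aldehyde (-CHO) but there is no singly-bonded oxygen on the carbonyl carbon.
(B) has a primary amide (-C(=O)NH2) but the carbonyl is bonded to N, not to an -OH oxygen.
(C) contains a carboxylic acid group (-C(=O)OH), which satisfies every atom and bond constraint.
(D) has a methyl-ester group (-C(=O)OCH3) but the singly-bonded O has no H (OX2H0, not OX2H1).
So the answer is (C).

C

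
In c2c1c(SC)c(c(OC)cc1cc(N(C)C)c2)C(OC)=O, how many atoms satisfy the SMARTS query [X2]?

3

Check the 21 heavy atoms by environment: 10× c (aromatic, X3) → no; 1× N (X3) → no; 5× C (X4) → no; 1× S (X2) → match; 2× O (X2) → match; 1× C (X3) → no; 1× O (X1) → no.
Summing the matching environments: 1 + 2 = 3 matching atoms.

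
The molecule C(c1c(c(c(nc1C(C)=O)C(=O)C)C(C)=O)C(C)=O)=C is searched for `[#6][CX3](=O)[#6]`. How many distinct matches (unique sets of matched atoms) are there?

4

[#6][CX3](=O)[#6] is the SMARTS for a ketone: a carbonyl carbon (no H) flanked by two carbons.
The molecule carries 4 separate instances of an acetyl/ketone group (-C(=O)CH3) meeting every constraint; each maps to a distinct set of atoms, giving 4 matches.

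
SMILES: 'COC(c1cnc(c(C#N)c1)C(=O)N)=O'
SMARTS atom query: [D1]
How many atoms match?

5

The query [D1] means: atom with exactly one heavy-atom neighbour (degree 1).
Check the 15 heavy atoms by environment: 1× n (aromatic, D2) → no; 3× c (aromatic, D3) → no; 2× c (aromatic, D2) → no; 1× C (D2) → no; 2× N (D1) → match; 2× C (D3) → no; 2× O (D1) → match; 1× O (D2) → no; 1× C (D1) → match.
Summing the matching environments: 2 + 2 + 1 = 5 matching atoms.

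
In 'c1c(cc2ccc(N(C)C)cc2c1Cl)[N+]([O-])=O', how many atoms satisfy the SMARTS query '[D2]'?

Check the 17 heavy atoms by environment: 5× c (aromatic, D3) → no; 5× c (aromatic, D2) → match; 1× N (charge +1, D3) → no; 1× O (charge -1, D1) → no; 1× O (D1) → no; 1× Cl (D1) → no; 1× N (D3) → no; 2× C (D1) → no.
That gives 5 matching atoms.

5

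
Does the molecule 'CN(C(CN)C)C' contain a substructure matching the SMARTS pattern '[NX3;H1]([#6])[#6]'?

The pattern [NX3;H1]([#6])[#6] describes a trivalent nitrogen with one H, bonded to two carbons — a secondary amine.
The closest candidate here is a dimethylamino group (-N(CH3)2), but the nitrogen has H0, not H1. No other fragment satisfies the full query, so there is no match.

No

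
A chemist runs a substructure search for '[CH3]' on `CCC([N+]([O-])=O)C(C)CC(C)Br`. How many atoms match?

3

The query [CH3] means: aliphatic carbon with exactly three hydrogens.
Check the 12 heavy atoms by environment: 2× C (H2) → no; 3× C (H1) → no; 3× C (H3) → match; 1× N (charge +1, H0) → no; 1× O (charge -1, H0) → no; 1× O (H0) → no; 1× Br (H0) → no.
That gives 3 matching atoms.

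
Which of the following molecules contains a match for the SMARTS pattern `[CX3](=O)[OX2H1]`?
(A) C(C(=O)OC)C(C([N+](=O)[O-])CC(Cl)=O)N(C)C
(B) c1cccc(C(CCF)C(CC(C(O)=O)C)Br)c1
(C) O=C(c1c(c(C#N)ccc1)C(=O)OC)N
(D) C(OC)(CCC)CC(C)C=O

[CX3](=O)[OX2H1] describes an sp2 carbon double-bonded to O and single-bonded to an -OH oxygen (a carboxylic acid).
(A) has a methyl-ester group (-C(=O)OCH3) but the singly-bonded O has no H (OX2H0, not OX2H1).
(B) contains a carboxylic acid group (-C(=O)OH), which satisfies every atom and bond constraint.
(C) has a primary amide (-C(=O)NH2) but the carbonyl is bonded to N, not to an -OH oxygen.
(D) has an aldehyde (-CHO) but there is no singly-bonded oxygen on the carbonyl carbon.
So the answer is (B).

B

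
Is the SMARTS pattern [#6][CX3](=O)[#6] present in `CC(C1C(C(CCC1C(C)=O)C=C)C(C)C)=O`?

Yes

The pattern [#6][CX3](=O)[#6] describes a carbonyl carbon (no H) flanked by two carbons — a ketone.
The molecule carries an acetyl/ketone group (-C(=O)CH3), whose atoms satisfy every constraint of the query, so the pattern matches.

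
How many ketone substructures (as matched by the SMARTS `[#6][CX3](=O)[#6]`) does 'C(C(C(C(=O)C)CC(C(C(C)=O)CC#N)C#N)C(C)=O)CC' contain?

3

[#6][CX3](=O)[#6] is the SMARTS for a ketone: a carbonyl carbon (no H) flanked by two carbons.
The molecule carries 3 separate instances of an acetyl/ketone group (-C(=O)CH3) meeting every constraint; each maps to a distinct set of atoms, giving 3 matches.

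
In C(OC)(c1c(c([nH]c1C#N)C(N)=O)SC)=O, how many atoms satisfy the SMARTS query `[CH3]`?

The query [CH3] means: aliphatic carbon with exactly three hydrogens.
Check the 16 heavy atoms by environment: 1× n (aromatic, H1) → no; 4× c (aromatic, H0) → no; 3× C (H0) → no; 3× O (H0) → no; 2× C (H3) → match; 1× S (H0) → no; 1× N (H2) → no; 1× N (H0) → no.
That gives 2 matching atoms.

2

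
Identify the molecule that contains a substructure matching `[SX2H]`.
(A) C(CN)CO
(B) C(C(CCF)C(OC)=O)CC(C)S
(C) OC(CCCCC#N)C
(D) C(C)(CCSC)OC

B

[SX2H] describes an aliphatic sulfur with two connections, one being H (a thiol).
(A) has a hydroxyl group (-OH) but it is an -OH, not an -SH.
(B) contains a thiol (-SH), which satisfies every atom and bond constraint.
(C) has a hydroxyl group (-OH) but it is an -OH, not an -SH.
(D) has a methylthio ether (-SCH3) but the sulfur has H0 (bonded to two carbons), not H1.
So the answer is (B).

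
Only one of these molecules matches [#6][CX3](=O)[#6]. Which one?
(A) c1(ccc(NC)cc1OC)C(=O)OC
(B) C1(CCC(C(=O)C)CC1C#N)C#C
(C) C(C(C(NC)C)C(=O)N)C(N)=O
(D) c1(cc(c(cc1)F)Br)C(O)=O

B

[#6][CX3](=O)[#6] describes a carbonyl carbon (no H) flanked by two carbons (a ketone).
(A) has a methyl-ester group (-C(=O)OCH3) but one neighbour of the carbonyl carbon is O, not C.
(B) contains an acetyl/ketone group (-C(=O)CH3), which satisfies every atom and bond constraint.
(C) has a primary amide (-C(=O)NH2) but one neighbour of the carbonyl carbon is N, not C.
(D) has a carboxylic acid group (-C(=O)OH) but one neighbour of the carbonyl carbon is O, not C.
So the answer is (B).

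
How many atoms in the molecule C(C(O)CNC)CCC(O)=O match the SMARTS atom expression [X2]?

2

The query [X2] means: any atom with exactly two total connections (bonds + H).
Check the 11 heavy atoms by environment: 6× C (X4) → no; 1× C (X3) → no; 1× O (X1) → no; 2× O (X2) → match; 1× N (X3) → no.
That gives 2 matching atoms.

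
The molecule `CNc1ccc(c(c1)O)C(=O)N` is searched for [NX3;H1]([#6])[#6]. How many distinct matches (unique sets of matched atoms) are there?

1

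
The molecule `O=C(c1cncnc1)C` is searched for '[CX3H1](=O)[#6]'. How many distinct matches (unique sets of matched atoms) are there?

0

[CX3H1](=O)[#6] is the SMARTS for an aldehyde: an sp2 carbon with one H, double-bonded to O and single-bonded to carbon.
The molecule has an acetyl/ketone group (-C(=O)CH3), but the carbonyl carbon has H0 (two carbon neighbours), not H1; nothing else fits, so there are 0 matches.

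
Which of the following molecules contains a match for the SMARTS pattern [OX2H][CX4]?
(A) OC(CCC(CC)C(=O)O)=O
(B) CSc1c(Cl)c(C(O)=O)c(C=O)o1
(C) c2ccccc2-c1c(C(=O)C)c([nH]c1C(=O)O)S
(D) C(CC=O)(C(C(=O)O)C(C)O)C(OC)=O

[OX2H][CX4] describes a hydroxyl oxygen bound to an sp3 (X4) carbon (an aliphatic alcohol).
(A) has a carboxylic acid group (-C(=O)OH) but the -OH is on a CX3 carbonyl carbon, not a CX4 carbon.
(B) has a carboxylic acid group (-C(=O)OH) but the -OH is on a CX3 carbonyl carbon, not a CX4 carbon.
(C) has a carboxylic acid group (-C(=O)OH) but the -OH is on a CX3 carbonyl carbon, not a CX4 carbon.
(D) contains a hydroxyl group (-OH), which satisfies every atom and bond constraint.
So the answer is (D).

D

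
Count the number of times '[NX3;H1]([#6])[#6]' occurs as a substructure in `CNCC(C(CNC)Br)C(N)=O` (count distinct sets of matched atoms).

[NX3;H1]([#6])[#6] is the SMARTS for a secondary amine: a trivalent nitrogen with one H, bonded to two carbons.
The molecule carries 2 separate instances of an N-methylamino group (-NHCH3) meeting every constraint; each maps to a distinct set of atoms, giving 2 matches.

2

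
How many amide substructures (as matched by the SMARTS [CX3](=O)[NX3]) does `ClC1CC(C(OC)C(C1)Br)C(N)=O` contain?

1

[CX3](=O)[NX3] is the SMARTS for an amide: a carbonyl carbon bonded to a trivalent nitrogen.
Exactly one fragment in the molecule meets all constraints, giving 1 match.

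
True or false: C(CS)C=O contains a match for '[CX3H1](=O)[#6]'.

The pattern [CX3H1](=O)[#6] describes an sp2 carbon with one H, double-bonded to O and single-bonded to carbon — an aldehyde.
The molecule carries an aldehyde (-CHO), whose atoms satisfy every constraint of the query, so the pattern matches.

True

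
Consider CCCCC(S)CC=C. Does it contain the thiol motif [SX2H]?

Yes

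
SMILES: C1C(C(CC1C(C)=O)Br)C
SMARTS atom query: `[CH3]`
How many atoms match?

2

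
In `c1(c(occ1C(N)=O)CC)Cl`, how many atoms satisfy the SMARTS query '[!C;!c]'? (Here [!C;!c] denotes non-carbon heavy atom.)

The query [!C;!c] means: neither aliphatic nor aromatic carbon — same as [!#6].
Check the 11 heavy atoms by environment: 1× o (aromatic) → match; 4× c (aromatic) → no; 3× C → no; 1× O → match; 1× N → match; 1× Cl → match.
Summing the matching environments: 1 + 1 + 1 + 1 = 4 matching atoms.

4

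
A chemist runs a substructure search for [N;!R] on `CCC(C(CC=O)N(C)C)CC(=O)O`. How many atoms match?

1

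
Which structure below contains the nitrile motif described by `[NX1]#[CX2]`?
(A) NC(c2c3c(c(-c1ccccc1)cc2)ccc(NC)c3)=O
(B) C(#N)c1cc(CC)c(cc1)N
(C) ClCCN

B

[NX1]#[CX2] describes a nitrogen triple-bonded to a two-connected carbon (a nitrile).
(A) has a primary amide (-C(=O)NH2) but the nitrogen is NX3, not NX1.
(B) contains a nitrile (-C#N), which satisfies every atom and bond constraint.
(C) has a primary amino group (-NH2) but the nitrogen is NX3 (three connections), not NX1 triple-bonded.
So the answer is (B).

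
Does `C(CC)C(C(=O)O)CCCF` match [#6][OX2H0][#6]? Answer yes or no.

The pattern [#6][OX2H0][#6] describes an aliphatic oxygen bridging two carbons with no H on the oxygen — an ether.
The closest candidate here is a carboxylic acid group (-C(=O)OH), but the -OH oxygen has H1; the =O is OX1, not OX2. No other fragment satisfies the full query, so there is no match.

No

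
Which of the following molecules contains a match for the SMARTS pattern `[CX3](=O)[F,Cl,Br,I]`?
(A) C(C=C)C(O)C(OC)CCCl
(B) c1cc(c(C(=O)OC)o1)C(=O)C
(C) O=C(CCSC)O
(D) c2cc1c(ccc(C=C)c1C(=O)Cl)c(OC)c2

D

[CX3](=O)[F,Cl,Br,I] describes a carbonyl carbon bonded to a halogen (an acyl halide).
(A) has a chloro substituent but the Cl is not on a carbonyl carbon.
(B) has a methyl-ester group (-C(=O)OCH3) but the carbonyl is bonded to -O-C, not to a halogen.
(C) has a carboxylic acid group (-C(=O)OH) but the carbonyl is bonded to -OH, not to a halogen.
(D) contains an acyl chloride (-C(=O)Cl), which satisfies every atom and bond constraint.
So the answer is (D).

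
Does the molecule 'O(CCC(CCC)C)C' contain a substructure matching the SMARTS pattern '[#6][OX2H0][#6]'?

Yes

The pattern [#6][OX2H0][#6] describes an aliphatic oxygen bridging two carbons with no H on the oxygen — an ether.
The molecule carries a methoxy ether (-OCH3), whose atoms satisfy every constraint of the query, so the pattern matches.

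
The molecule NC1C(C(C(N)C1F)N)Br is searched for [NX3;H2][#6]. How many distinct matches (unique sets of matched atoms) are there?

3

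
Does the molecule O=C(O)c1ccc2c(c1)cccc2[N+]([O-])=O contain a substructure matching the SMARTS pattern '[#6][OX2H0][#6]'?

No

The pattern [#6][OX2H0][#6] describes an aliphatic oxygen bridging two carbons with no H on the oxygen — an ether.
The closest candidate here is a carboxylic acid group (-C(=O)OH), but the -OH oxygen has H1; the =O is OX1, not OX2. No other fragment satisfies the full query, so there is no match.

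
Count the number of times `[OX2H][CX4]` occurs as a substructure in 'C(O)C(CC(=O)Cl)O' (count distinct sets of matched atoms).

2

[OX2H][CX4] is the SMARTS for an aliphatic alcohol: a hydroxyl oxygen bound to an sp3 (X4) carbon.
The molecule carries 2 separate instances of a hydroxyl group (-OH) meeting every constraint; each maps to a distinct set of atoms, giving 2 matches.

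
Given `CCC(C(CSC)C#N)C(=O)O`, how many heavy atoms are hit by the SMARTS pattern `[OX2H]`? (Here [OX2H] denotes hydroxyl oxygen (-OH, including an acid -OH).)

1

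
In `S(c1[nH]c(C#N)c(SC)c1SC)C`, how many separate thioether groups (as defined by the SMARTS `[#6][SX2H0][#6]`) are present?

3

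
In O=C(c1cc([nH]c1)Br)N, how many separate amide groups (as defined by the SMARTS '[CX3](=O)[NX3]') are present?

[CX3](=O)[NX3] is the SMARTS for an amide: a carbonyl carbon bonded to a trivalent nitrogen.
Exactly one fragment in the molecule meets all constraints, giving 1 match.

1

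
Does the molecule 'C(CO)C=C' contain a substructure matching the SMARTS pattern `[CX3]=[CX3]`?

Yes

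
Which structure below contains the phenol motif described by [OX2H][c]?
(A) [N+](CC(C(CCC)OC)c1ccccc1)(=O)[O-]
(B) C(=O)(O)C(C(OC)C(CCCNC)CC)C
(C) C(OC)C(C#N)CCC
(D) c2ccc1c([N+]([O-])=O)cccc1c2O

[OX2H][c] describes a hydroxyl oxygen attached to an aromatic carbon (a phenol).
(A) has a methoxy ether (-OCH3) but the oxygen has H0, not H1.
(B) has a methoxy ether (-OCH3) but the oxygen has H0, not H1.
(C) has a methoxy ether (-OCH3) but the oxygen has H0, not H1.
(D) contains a hydroxyl group (-OH), which satisfies every atom and bond constraint.
So the answer is (D).

D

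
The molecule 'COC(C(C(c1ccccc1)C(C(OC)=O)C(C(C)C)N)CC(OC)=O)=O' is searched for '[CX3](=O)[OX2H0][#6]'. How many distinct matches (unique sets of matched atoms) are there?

3

[CX3](=O)[OX2H0][#6] is the SMARTS for an ester: a carbonyl carbon bonded to an oxygen that is itself bonded to carbon (no H on that O).
The molecule carries 3 separate instances of a methyl-ester group (-C(=O)OCH3) meeting every constraint; each maps to a distinct set of atoms, giving 3 matches.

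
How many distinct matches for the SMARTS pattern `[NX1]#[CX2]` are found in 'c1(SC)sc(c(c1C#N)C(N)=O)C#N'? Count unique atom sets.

[NX1]#[CX2] is the SMARTS for a nitrile: a nitrogen triple-bonded to a two-connected carbon.
The molecule carries 2 separate instances of a nitrile (-C#N) meeting every constraint; each maps to a distinct set of atoms, giving 2 matches.

2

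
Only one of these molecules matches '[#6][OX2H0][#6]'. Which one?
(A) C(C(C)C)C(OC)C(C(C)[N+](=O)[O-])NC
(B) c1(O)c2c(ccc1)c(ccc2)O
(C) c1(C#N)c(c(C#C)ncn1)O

A

[#6][OX2H0][#6] describes an aliphatic oxygen bridging two carbons with no H on the oxygen (an ether).
(A) contains a methoxy ether (-OCH3), which satisfies every atom and bond constraint.
(B) has a hydroxyl group (-OH) but the oxygen has H1, not H0 bridging two carbons.
(C) has a hydroxyl group (-OH) but the oxygen has H1, not H0 bridging two carbons.
So the answer is (A).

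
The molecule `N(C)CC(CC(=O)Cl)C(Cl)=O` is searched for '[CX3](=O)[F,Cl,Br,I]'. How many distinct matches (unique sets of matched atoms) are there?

[CX3](=O)[F,Cl,Br,I] is the SMARTS for an acyl halide: a carbonyl carbon bonded to a halogen.
The molecule carries 2 separate instances of an acyl chloride (-C(=O)Cl) meeting every constraint; each maps to a distinct set of atoms, giving 2 matches.

2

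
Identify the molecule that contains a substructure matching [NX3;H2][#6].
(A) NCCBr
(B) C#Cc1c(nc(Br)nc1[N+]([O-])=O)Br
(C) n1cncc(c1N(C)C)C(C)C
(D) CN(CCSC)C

A

[NX3;H2][#6] describes a trivalent nitrogen with two H attached to carbon (a primary amine).
(A) contains a primary amino group (-NH2), which satisfies every atom and bond constraint.
(B) has a nitro group (-[N+](=O)[O-]) but the nitrogen is [N+] with no H, not NX3H2.
(C) has a dimethylamino group (-N(CH3)2) but the nitrogen has H0, not H2.
(D) has a dimethylamino group (-N(CH3)2) but the nitrogen has H0, not H2.
So the answer is (A).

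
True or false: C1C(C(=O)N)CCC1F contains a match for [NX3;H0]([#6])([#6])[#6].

The pattern [NX3;H0]([#6])([#6])[#6] describes a trivalent nitrogen with no H, bonded to three carbons — a tertiary amine.
The closest candidate here is a primary amide (-C(=O)NH2), but the amide nitrogen has H2 and only one carbon neighbour. No other fragment satisfies the full query, so there is no match.

False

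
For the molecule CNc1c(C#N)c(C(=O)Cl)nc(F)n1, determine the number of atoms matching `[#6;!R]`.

Check the 14 heavy atoms by environment: 2× n (aromatic, in 6-ring) → no; 4× c (aromatic, in 6-ring) → no; 2× N (acyclic) → no; 3× C (acyclic) → match; 1× F (acyclic) → no; 1× O (acyclic) → no; 1× Cl (acyclic) → no.
That gives 3 matching atoms.

3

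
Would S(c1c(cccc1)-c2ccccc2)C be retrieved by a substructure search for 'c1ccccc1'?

Yes

The pattern c1ccccc1 describes six aromatic carbons in a ring — a benzene ring.
The molecule carries a phenyl ring, whose atoms satisfy every constraint of the query, so the pattern matches.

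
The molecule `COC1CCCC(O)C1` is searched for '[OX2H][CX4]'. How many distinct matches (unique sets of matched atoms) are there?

[OX2H][CX4] is the SMARTS for an aliphatic alcohol: a hydroxyl oxygen bound to an sp3 (X4) carbon.
Exactly one fragment in the molecule meets all constraints, giving 1 match.

1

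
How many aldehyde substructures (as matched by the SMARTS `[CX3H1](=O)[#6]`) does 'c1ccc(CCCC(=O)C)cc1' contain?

[CX3H1](=O)[#6] is the SMARTS for an aldehyde: an sp2 carbon with one H, double-bonded to O and single-bonded to carbon.
The molecule has an acetyl/ketone group (-C(=O)CH3), but the carbonyl carbon has H0 (two carbon neighbours), not H1; nothing else fits, so there are 0 matches.

0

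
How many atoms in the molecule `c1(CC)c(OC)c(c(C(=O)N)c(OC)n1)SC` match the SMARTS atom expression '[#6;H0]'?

The query [#6;H0] means: any carbon with no attached hydrogen.
Check the 17 heavy atoms by environment: 1× n (aromatic, H0) → no; 5× c (aromatic, H0) → match; 1× C (H2) → no; 4× C (H3) → no; 1× S (H0) → no; 3× O (H0) → no; 1× C (H0) → match; 1× N (H2) → no.
Summing the matching environments: 5 + 1 = 6 matching atoms.

6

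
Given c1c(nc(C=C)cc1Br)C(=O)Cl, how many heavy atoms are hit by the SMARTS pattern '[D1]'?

Check the 12 heavy atoms by environment: 1× n (aromatic, D2) → no; 3× c (aromatic, D3) → no; 2× c (aromatic, D2) → no; 1× C (D2) → no; 1× C (D1) → match; 1× Br (D1) → match; 1× C (D3) → no; 1× O (D1) → match; 1× Cl (D1) → match.
Summing the matching environments: 1 + 1 + 1 + 1 = 4 matching atoms.

4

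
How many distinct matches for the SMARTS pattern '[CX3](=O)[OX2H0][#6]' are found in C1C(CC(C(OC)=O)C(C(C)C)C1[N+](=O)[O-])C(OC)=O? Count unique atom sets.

[CX3](=O)[OX2H0][#6] is the SMARTS for an ester: a carbonyl carbon bonded to an oxygen that is itself bonded to carbon (no H on that O).
The molecule carries 2 separate instances of a methyl-ester group (-C(=O)OCH3) meeting every constraint; each maps to a distinct set of atoms, giving 2 matches.

2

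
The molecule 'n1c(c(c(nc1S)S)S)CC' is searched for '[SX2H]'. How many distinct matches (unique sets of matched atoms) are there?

[SX2H] is the SMARTS for a thiol: an aliphatic sulfur with two connections, one being H.
The molecule carries 3 separate instances of a thiol (-SH) meeting every constraint; each maps to a distinct set of atoms, giving 3 matches.

3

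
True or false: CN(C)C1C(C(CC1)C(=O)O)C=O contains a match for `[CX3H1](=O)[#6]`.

The pattern [CX3H1](=O)[#6] describes an sp2 carbon with one H, double-bonded to O and single-bonded to carbon — an aldehyde.
The molecule carries an aldehyde (-CHO), whose atoms satisfy every constraint of the query, so the pattern matches.

True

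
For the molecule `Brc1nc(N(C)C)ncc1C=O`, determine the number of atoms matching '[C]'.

Check the 12 heavy atoms by environment: 2× n (aromatic) → no; 4× c (aromatic) → no; 1× N → no; 3× C → match; 1× O → no; 1× Br → no.
That gives 3 matching atoms.

3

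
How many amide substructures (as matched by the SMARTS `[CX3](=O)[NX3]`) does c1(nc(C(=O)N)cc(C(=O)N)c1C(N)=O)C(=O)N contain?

4

[CX3](=O)[NX3] is the SMARTS for an amide: a carbonyl carbon bonded to a trivalent nitrogen.
The molecule carries 4 separate instances of a primary amide (-C(=O)NH2) meeting every constraint; each maps to a distinct set of atoms, giving 4 matches.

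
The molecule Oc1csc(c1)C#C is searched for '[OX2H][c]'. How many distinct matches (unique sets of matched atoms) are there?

[OX2H][c] is the SMARTS for a phenol: a hydroxyl oxygen attached to an aromatic carbon.
Exactly one fragment in the molecule meets all constraints, giving 1 match.

1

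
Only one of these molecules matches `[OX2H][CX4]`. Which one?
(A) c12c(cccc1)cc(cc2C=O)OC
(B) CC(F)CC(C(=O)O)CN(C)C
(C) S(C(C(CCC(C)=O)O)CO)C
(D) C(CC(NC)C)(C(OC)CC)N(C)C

C

[OX2H][CX4] describes a hydroxyl oxygen bound to an sp3 (X4) carbon (an aliphatic alcohol).
(A) has a methoxy ether (-OCH3) but the oxygen has H0 (ether), not H1.
(B) has a carboxylic acid group (-C(=O)OH) but the -OH is on a CX3 carbonyl carbon, not a CX4 carbon.
(C) contains a hydroxyl group (-OH), which satisfies every atom and bond constraint.
(D) has a methoxy ether (-OCH3) but the oxygen has H0 (ether), not H1.
So the answer is (C).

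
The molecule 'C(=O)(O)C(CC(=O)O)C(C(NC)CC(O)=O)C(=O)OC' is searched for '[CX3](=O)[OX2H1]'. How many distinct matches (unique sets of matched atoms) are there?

[CX3](=O)[OX2H1] is the SMARTS for a carboxylic acid: an sp2 carbon double-bonded to O and single-bonded to an -OH oxygen.
The molecule carries 3 separate instances of a carboxylic acid group (-C(=O)OH) meeting every constraint; each maps to a distinct set of atoms, giving 3 matches.

3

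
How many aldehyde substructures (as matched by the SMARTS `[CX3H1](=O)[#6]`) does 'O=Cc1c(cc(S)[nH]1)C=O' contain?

2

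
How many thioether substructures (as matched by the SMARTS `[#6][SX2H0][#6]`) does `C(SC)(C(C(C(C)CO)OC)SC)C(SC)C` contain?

3

[#6][SX2H0][#6] is the SMARTS for a thioether: an aliphatic sulfur bridging two carbons with no H on the sulfur.
The molecule carries 3 separate instances of a methylthio ether (-SCH3) meeting every constraint; each maps to a distinct set of atoms, giving 3 matches.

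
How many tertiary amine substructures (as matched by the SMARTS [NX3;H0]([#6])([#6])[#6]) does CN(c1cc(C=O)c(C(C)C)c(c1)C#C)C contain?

[NX3;H0]([#6])([#6])[#6] is the SMARTS for a tertiary amine: a trivalent nitrogen with no H, bonded to three carbons.
Exactly one fragment in the molecule meets all constraints, giving 1 match.

1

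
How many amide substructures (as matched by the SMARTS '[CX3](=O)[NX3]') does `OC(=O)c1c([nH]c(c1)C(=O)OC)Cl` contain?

[CX3](=O)[NX3] is the SMARTS for an amide: a carbonyl carbon bonded to a trivalent nitrogen.
The molecule has a carboxylic acid group (-C(=O)OH), but the carbonyl is bonded to O, not to an NX3 nitrogen; nothing else fits, so there are 0 matches.

0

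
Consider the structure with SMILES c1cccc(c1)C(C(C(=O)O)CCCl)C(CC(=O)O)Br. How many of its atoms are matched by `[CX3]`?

2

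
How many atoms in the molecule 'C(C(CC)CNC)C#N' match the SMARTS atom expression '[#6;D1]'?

2

Check the 9 heavy atoms by environment: 4× C (D2) → no; 1× C (D3) → no; 2× C (D1) → match; 1× N (D1) → no; 1× N (D2) → no.
That gives 2 matching atoms.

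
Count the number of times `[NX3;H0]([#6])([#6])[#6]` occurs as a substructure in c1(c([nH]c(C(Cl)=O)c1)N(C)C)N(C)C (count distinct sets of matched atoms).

2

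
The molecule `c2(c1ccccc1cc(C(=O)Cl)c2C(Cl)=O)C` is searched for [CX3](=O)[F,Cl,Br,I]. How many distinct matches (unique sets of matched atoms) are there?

[CX3](=O)[F,Cl,Br,I] is the SMARTS for an acyl halide: a carbonyl carbon bonded to a halogen.
The molecule carries 2 separate instances of an acyl chloride (-C(=O)Cl) meeting every constraint; each maps to a distinct set of atoms, giving 2 matches.

2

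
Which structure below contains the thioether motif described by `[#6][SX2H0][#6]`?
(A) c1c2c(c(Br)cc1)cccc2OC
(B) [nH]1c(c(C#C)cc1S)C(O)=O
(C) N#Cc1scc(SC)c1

C

[#6][SX2H0][#6] describes an aliphatic sulfur bridging two carbons with no H on the sulfur (a thioether).
(A) has a methoxy ether (-OCH3) but the bridging atom is O, not S.
(B) has a thiol (-SH) but the sulfur has H1, not H0 bridging two carbons.
(C) contains a methylthio ether (-SCH3), which satisfies every atom and bond constraint.
So the answer is (C).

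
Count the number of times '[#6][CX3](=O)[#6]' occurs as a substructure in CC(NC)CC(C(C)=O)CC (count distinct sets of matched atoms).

1

[#6][CX3](=O)[#6] is the SMARTS for a ketone: a carbonyl carbon (no H) flanked by two carbons.
Exactly one fragment in the molecule meets all constraints, giving 1 match.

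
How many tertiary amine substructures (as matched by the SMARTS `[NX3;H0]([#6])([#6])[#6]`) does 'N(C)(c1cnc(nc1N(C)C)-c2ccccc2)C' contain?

[NX3;H0]([#6])([#6])[#6] is the SMARTS for a tertiary amine: a trivalent nitrogen with no H, bonded to three carbons.
The molecule carries 2 separate instances of a dimethylamino group (-N(CH3)2) meeting every constraint; each maps to a distinct set of atoms, giving 2 matches.

2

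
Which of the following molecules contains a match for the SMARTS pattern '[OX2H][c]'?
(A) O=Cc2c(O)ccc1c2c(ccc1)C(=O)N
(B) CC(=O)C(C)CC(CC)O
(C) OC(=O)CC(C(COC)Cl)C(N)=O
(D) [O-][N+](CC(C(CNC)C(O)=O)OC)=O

[OX2H][c] describes a hydroxyl oxygen attached to an aromatic carbon (a phenol).
(A) contains a hydroxyl group (-OH), which satisfies every atom and bond constraint.
(B) has a hydroxyl group (-OH) but the -OH is on an aliphatic carbon, not an aromatic c.
(C) has a methoxy ether (-OCH3) but the oxygen has H0, not H1.
(D) has a methoxy ether (-OCH3) but the oxygen has H0, not H1.
So the answer is (A).

A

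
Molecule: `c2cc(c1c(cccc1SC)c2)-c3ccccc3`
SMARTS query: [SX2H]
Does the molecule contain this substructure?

The pattern [SX2H] describes an aliphatic sulfur with two connections, one being H — a thiol.
The closest candidate here is a methylthio ether (-SCH3), but the sulfur has H0 (bonded to two carbons), not H1. No other fragment satisfies the full query, so there is no match.

No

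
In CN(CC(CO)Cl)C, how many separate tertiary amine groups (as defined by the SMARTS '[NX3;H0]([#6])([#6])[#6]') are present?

1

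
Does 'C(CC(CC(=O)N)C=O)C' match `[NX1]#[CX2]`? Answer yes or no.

The pattern [NX1]#[CX2] describes a nitrogen triple-bonded to a two-connected carbon — a nitrile.
The closest candidate here is a primary amide (-C(=O)NH2), but the nitrogen is NX3, not NX1. No other fragment satisfies the full query, so there is no match.

No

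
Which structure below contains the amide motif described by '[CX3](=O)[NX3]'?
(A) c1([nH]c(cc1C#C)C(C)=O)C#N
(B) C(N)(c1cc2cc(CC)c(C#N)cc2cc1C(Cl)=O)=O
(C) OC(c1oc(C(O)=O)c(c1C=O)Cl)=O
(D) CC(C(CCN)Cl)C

B

[CX3](=O)[NX3] describes a carbonyl carbon bonded to a trivalent nitrogen (an amide).
(A) has a nitrile (-C#N) but the nitrile N is NX1 (triple-bonded), not NX3.
(B) contains a primary amide (-C(=O)NH2), which satisfies every atom and bond constraint.
(C) has a carboxylic acid group (-C(=O)OH) but the carbonyl is bonded to O, not to an NX3 nitrogen.
(D) has a primary amino group (-NH2) but the -NH2 is not attached to a carbonyl carbon.
So the answer is (B).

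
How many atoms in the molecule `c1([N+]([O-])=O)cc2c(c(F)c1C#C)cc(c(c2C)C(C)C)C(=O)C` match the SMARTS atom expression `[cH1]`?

2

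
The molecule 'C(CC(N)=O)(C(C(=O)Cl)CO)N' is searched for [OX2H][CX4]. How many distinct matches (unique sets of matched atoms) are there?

1

[OX2H][CX4] is the SMARTS for an aliphatic alcohol: a hydroxyl oxygen bound to an sp3 (X4) carbon.
Exactly one fragment in the molecule meets all constraints, giving 1 match.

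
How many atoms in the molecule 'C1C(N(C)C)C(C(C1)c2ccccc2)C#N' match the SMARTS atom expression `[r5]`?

The query [r5] means: r5 matches atoms in a five-membered ring.
Check the 16 heavy atoms by environment: 5× C (in 5-ring) → match; 6× c (aromatic, in 6-ring) → no; 2× N (acyclic) → no; 3× C (acyclic) → no.
That gives 5 matching atoms.

5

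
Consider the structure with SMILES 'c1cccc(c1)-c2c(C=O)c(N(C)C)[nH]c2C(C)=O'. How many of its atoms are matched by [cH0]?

The query [cH0] means: aromatic carbon with no attached hydrogen (substituted or ring-fusion).
Check the 19 heavy atoms by environment: 1× n (aromatic, H1) → no; 5× c (aromatic, H0) → match; 1× C (H1) → no; 2× O (H0) → no; 1× N (H0) → no; 3× C (H3) → no; 5× c (aromatic, H1) → no; 1× C (H0) → no.
That gives 5 matching atoms.

5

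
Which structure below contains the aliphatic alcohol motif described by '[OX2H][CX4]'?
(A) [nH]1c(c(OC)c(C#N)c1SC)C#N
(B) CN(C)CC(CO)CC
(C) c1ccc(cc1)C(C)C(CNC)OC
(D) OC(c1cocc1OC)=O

B

[OX2H][CX4] describes a hydroxyl oxygen bound to an sp3 (X4) carbon (an aliphatic alcohol).
(A) has a methoxy ether (-OCH3) but the oxygen has H0 (ether), not H1.
(B) contains a hydroxyl group (-OH), which satisfies every atom and bond constraint.
(C) has a methoxy ether (-OCH3) but the oxygen has H0 (ether), not H1.
(D) has a methoxy ether (-OCH3) but the oxygen has H0 (ether), not H1.
So the answer is (B).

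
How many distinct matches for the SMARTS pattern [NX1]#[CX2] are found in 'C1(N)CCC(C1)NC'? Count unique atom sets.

[NX1]#[CX2] is the SMARTS for a nitrile: a nitrogen triple-bonded to a two-connected carbon.
The molecule has a primary amino group (-NH2), but the nitrogen is NX3 (three connections), not NX1 triple-bonded; nothing else fits, so there are 0 matches.

0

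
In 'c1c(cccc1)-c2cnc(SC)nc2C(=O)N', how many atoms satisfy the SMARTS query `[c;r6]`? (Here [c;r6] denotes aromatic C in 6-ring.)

The query [c;r6] means: aromatic carbon that belongs to a six-membered ring.
Check the 17 heavy atoms by environment: 2× n (aromatic, in 6-ring) → no; 10× c (aromatic, in 6-ring) → match; 2× C (acyclic) → no; 1× O (acyclic) → no; 1× N (acyclic) → no; 1× S (acyclic) → no.
That gives 10 matching atoms.

10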